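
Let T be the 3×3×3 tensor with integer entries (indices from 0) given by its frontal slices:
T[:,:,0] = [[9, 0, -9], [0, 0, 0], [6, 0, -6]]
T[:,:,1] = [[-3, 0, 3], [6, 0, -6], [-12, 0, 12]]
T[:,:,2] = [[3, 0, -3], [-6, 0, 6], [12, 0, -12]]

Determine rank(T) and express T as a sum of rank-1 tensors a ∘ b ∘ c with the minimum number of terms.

rank(T) = 2

Lower bound: the mode-1 unfolding of T (rows indexed by i, columns by (j,k) = (0,0), (0,1), (0,2), (1,0), (1,1), (1,2), (2,0), (2,1), (2,2)) is [[9, -3, 3, 0, 0, 0, -9, 3, -3], [0, 6, -6, 0, 0, 0, 0, -6, 6], [6, -12, 12, 0, 0, 0, -6, 12, -12]].
There the 2×2 minor on rows i ∈ {0, 1}, columns (j,k) ∈ {(0,0), (0,1)} is det [[9, -3], [0, 6]] = 54 ≠ 0, so this unfolding has rank ≥ 2; CP rank is at least every unfolding rank, so rank(T) ≥ 2. (Unfolding ranks only ever bound the CP rank from below — rank(T) can be strictly larger than all of them — so the matching upper bound has to come from an explicit 2-term decomposition.)
Upper bound — finding two terms. Every mode-2 slice of T is a multiple of one matrix: T[:,j,:] = b[j]·M with b = [1, 0, -1] and M = [[9, -3, 3], [0, 6, -6], [6, -12, 12]] (rows indexed by i, columns by k). So it suffices to write M as a sum of two rank-1 matrices.
The columns of M satisfy (column 1) = −(column 2), so splitting by columns, M = [9, 0, 6][1, 0, 0]ᵀ + [3, -6, 12][0, -1, 1]ᵀ.
Hence T = [9, 0, 6] ∘ [1, 0, -1] ∘ [1, 0, 0] + [3, -6, 12] ∘ [1, 0, -1] ∘ [0, -1, 1], so rank(T) ≤ 2.
These bounds meet, so rank(T) = 2.
Check entry T[0,1,2] = 0: (9)·(0)·(0) + (3)·(0)·(1) = 0.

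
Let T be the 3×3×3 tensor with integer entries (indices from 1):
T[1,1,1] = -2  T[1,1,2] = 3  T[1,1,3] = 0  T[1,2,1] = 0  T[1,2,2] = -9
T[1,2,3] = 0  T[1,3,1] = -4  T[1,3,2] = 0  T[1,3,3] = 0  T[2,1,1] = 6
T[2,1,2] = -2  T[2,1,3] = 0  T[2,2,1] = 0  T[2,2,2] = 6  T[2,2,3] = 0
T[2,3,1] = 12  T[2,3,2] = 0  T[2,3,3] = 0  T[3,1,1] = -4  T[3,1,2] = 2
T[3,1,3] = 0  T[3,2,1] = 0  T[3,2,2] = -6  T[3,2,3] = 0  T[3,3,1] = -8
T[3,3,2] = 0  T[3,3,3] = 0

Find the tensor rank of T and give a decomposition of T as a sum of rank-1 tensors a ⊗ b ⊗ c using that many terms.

rank(T) = 2

Lower bound: the mode-2 unfolding of T (rows indexed by j, columns by (i,k) = (1,1), (1,2), (1,3), (2,1), (2,2), (2,3), (3,1), (3,2), (3,3)) is [[-2, 3, 0, 6, -2, 0, -4, 2, 0], [0, -9, 0, 0, 6, 0, 0, -6, 0], [-4, 0, 0, 12, 0, 0, -8, 0, 0]].
There the 2×2 minor on rows j ∈ {1, 2}, columns (i,k) ∈ {(1,1), (1,2)} is det [[-2, 3], [0, -9]] = 18 ≠ 0, so this unfolding has rank ≥ 2; CP rank is at least every unfolding rank, so rank(T) ≥ 2. (Unfolding ranks only ever bound the CP rank from below — rank(T) can be strictly larger than all of them — so the matching upper bound has to come from an explicit 2-term decomposition.)
Upper bound — finding two terms. Write S_k = T[:,:,k] for the frontal slices: S₁ = [[-2, 0, -4], [6, 0, 12], [-4, 0, -8]], S₂ = [[3, -9, 0], [-2, 6, 0], [2, -6, 0]], S₃ = [[0, 0, 0], [0, 0, 0], [0, 0, 0]].
If T = a₁ ⊗ b₁ ⊗ c₁ + a₂ ⊗ b₂ ⊗ c₂ then each S_k = c₁[k]·a₁b₁ᵀ + c₂[k]·a₂b₂ᵀ. S₁ and S₂ are linearly independent, so a₁b₁ᵀ and a₂b₂ᵀ must span the same plane of matrices: they are the rank-1 matrices of the form x·S₁ + y·S₂.
The 2×2 minor of x·S₁ + y·S₂ on rows {1,2}, columns {1,2} is 42·xy = 42·(y)(x), vanishing at (x:y) = (1:0) and (0:1).
M₁ = S₁ = [[-2, 0, -4], [6, 0, 12], [-4, 0, -8]] = (-2)·[1, -3, 2][1, 0, 2]ᵀ and M₂ = S₂ = [[3, -9, 0], [-2, 6, 0], [2, -6, 0]] = [3, -2, 2][1, -3, 0]ᵀ, so take a₁ = [1, -3, 2], b₁ = [1, 0, 2], a₂ = [3, -2, 2], b₂ = [1, -3, 0].
Each slice is an integer combination of E₁ = a₁b₁ᵀ and E₂ = a₂b₂ᵀ: S₁ = −2·E₁, S₂ = E₂, S₃ = 0; reading off coefficients, c₁ = [-2, 0, 0] and c₂ = [0, 1, 0].
Hence T = [1, -3, 2] ⊗ [1, 0, 2] ⊗ [-2, 0, 0] + [3, -2, 2] ⊗ [1, -3, 0] ⊗ [0, 1, 0], so rank(T) ≤ 2.
These bounds meet, so rank(T) = 2.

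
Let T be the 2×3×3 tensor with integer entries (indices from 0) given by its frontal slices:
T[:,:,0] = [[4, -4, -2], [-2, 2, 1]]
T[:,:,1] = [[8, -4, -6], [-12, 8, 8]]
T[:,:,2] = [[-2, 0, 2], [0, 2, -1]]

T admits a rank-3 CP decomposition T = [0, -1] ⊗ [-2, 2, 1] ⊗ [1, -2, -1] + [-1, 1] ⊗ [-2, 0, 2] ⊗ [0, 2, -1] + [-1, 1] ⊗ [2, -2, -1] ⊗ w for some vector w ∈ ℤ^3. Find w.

Subtract the known terms from T to get the rank-1 residual R = [-1, 1] ⊗ [2, -2, -1] ⊗ w, so R[i,j,k] = a[i]·b[j]·w[k]. Pick indices with nonzero a[0]·b[0] = (-1)·(2) = -2. Only the fibre through (0,0,·) is needed: R[0,0,:] = T[0,0,:] − Σₗ aₗ[0]bₗ[0]cₗ = [4, 8, -2] − (0)·(-2)·[1, -2, -1] − (-1)·(-2)·[0, 2, -1] = [4, 4, 0]. Then w[k] = R[0,0,k] / -2 for each k, giving w = [4, 4, 0] / -2 = [-2, -2, 0].

w = [-2, -2, 0]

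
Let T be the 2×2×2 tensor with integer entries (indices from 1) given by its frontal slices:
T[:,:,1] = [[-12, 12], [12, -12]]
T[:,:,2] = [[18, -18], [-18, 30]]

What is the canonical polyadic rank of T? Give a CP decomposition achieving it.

Lower bound: in the mode-2 unfolding of T (rows indexed by j, columns by (i,k)) the 2×2 minor on rows j ∈ {1, 2}, columns (i,k) ∈ {(1,1), (2,2)} is det [[-12, -18], [12, 30]] = -144 ≠ 0, so that unfolding has rank ≥ 2 and hence rank(T) ≥ 2 (CP rank is at least every unfolding rank, though it can be larger).
Upper bound: with S_k = T[:,:,k], the two rank-1 terms a₁b₁ᵀ, a₂b₂ᵀ are the rank-1 members of the pencil x·S₁ + y·S₂.
det(x·S₁ + y·S₂) is −144·xy + 216·y² = (-72)·(2·x − 3·y)(y), vanishing at (x:y) = (3:2) and (1:0).
M₁ = 3·S₁ + 2·S₂ = [[0, 0], [0, 24]] = 24·[0, 1][0, 1]ᵀ and M₂ = S₁ = [[-12, 12], [12, -12]] = (-12)·[1, -1][1, -1]ᵀ, so take a₁ = [0, 1], b₁ = [0, 1], a₂ = [1, -1], b₂ = [1, -1].
Each slice is an integer combination of E₁ = a₁b₁ᵀ and E₂ = a₂b₂ᵀ: S₁ = −12·E₂, S₂ = 12·E₁ + 18·E₂; reading off coefficients, c₁ = [0, 12] and c₂ = [-12, 18].
Hence T = [0, 1] (x) [0, 1] (x) [0, 12] + [1, -1] (x) [1, -1] (x) [-12, 18], so rank(T) ≤ 2.
These bounds meet, so rank(T) = 2.

rank(T) = 2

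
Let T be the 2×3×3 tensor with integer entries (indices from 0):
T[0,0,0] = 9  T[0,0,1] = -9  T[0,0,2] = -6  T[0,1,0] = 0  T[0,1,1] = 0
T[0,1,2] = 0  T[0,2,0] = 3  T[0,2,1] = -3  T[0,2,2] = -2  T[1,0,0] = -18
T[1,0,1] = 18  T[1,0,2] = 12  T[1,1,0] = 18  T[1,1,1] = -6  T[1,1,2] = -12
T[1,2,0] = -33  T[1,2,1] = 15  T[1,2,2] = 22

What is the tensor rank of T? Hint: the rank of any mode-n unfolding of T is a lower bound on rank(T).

Lower bound: in the mode-2 unfolding of T (rows indexed by j, columns by (i,k)) the 2×2 minor on rows j ∈ {0, 1}, columns (i,k) ∈ {(0,0), (1,0)} is det [[9, -18], [0, 18]] = 162 ≠ 0, so that unfolding has rank ≥ 2 and hence rank(T) ≥ 2 (CP rank is at least every unfolding rank, though it can be larger).
Upper bound: with S_k = T[:,:,k], the two rank-1 terms a₁b₁ᵀ, a₂b₂ᵀ are the rank-1 members of the pencil x·S₀ + y·S₁.
The 2×2 minor of x·S₀ + y·S₁ on rows {0,1}, columns {0,1} is 162·x² − 216·xy + 54·y² = 54·(3·x − y)(x − y), vanishing at (x:y) = (1:3) and (1:1).
M₁ = S₀ + 3·S₁ = [[-18, 0, -6], [36, 0, 12]] = (-6)·(1, -2)(3, 0, 1)ᵀ and M₂ = S₀ + S₁ = [[0, 0, 0], [0, 12, -18]] = 6·(0, 1)(0, 2, -3)ᵀ, so take a₁ = (1, -2), b₁ = (3, 0, 1), a₂ = (0, 1), b₂ = (0, 2, -3).
Each slice is an integer combination of E₁ = a₁b₁ᵀ and E₂ = a₂b₂ᵀ: S₀ = 3·E₁ + 9·E₂, S₁ = −3·E₁ − 3·E₂, S₂ = −2·E₁ − 6·E₂; reading off coefficients, c₁ = (3, -3, -2) and c₂ = (9, -3, -6).
Hence T = (1, -2) ⊗ (3, 0, 1) ⊗ (3, -3, -2) + (0, 1) ⊗ (0, 2, -3) ⊗ (9, -3, -6), so rank(T) ≤ 2.
These bounds meet, so rank(T) = 2.

2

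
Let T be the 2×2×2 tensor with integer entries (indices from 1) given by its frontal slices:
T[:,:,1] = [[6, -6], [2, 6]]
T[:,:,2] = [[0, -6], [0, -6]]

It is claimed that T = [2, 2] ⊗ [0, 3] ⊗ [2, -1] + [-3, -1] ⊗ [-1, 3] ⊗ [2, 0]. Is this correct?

Yes

Reconstruct entrywise from the claimed factors. For example, T[2,1,2] = 0 and Σₗ aₗ[2]bₗ[1]cₗ[2] = (2)·(0)·(-1) + (-1)·(-1)·(0) = 0; checking all 8 entries, every one matches. The claim holds.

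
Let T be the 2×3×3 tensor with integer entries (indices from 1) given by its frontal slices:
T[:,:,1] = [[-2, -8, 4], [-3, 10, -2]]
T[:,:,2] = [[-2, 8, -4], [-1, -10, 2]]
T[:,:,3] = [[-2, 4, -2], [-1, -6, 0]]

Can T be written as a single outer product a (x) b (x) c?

The mode-3 unfolding of T (rows indexed by k, columns by (i,j) = (1,1), (1,2), (1,3), (2,1), (2,2), (2,3)) is [[-2, -8, 4, -3, 10, -2], [-2, 8, -4, -1, -10, 2], [-2, 4, -2, -1, -6, 0]].
There the 3×3 minor on rows k ∈ {1, 2, 3}, columns (i,j) ∈ {(1,1), (1,2), (2,1)} is det [[-2, -8, -3], [-2, 8, -1], [-2, 4, -1]] = -16 ≠ 0, so this unfolding has rank ≥ 3; CP rank is at least every unfolding rank, so rank(T) ≥ 3.
In particular rank(T) ≥ 3 > 1, so T is not rank-1.

No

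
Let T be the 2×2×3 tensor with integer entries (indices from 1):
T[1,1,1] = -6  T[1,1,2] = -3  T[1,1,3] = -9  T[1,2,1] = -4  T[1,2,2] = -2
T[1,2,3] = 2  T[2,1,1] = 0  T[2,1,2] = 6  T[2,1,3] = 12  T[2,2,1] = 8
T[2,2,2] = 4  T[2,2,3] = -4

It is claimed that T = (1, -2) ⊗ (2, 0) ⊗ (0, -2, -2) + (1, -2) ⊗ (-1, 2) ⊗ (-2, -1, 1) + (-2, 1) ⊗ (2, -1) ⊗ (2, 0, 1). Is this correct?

No

Reconstruct entry (1,2,1) from the claimed factors: Σₗ aₗ[1]bₗ[2]cₗ[1] = (1)·(0)·(0) + (1)·(2)·(-2) + (-2)·(-1)·(2) = 0, but T[1,2,1] = -4. The claim is false.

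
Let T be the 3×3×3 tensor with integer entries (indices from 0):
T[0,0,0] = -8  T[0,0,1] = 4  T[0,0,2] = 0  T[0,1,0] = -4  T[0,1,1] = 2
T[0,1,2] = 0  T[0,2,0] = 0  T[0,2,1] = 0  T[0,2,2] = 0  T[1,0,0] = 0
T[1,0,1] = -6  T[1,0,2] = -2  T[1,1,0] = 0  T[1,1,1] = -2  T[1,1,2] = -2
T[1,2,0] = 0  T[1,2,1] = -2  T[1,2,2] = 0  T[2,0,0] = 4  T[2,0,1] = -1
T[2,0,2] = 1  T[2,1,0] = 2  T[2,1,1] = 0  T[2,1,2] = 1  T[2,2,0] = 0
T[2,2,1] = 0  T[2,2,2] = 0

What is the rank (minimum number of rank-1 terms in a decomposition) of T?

Lower bound: the mode-3 unfolding of T (rows indexed by k, columns by (i,j) = (0,0), (0,1), (0,2), (1,0), (1,1), (1,2), (2,0), (2,1), (2,2)) is [[-8, -4, 0, 0, 0, 0, 4, 2, 0], [4, 2, 0, -6, -2, -2, -1, 0, 0], [0, 0, 0, -2, -2, 0, 1, 1, 0]].
There the 3×3 minor on rows k ∈ {0, 1, 2}, columns (i,j) ∈ {(0,0), (1,0), (1,1)} is det [[-8, 0, 0], [4, -6, -2], [0, -2, -2]] = -64 ≠ 0, so this unfolding has rank ≥ 3; CP rank is at least every unfolding rank, so rank(T) ≥ 3. (This is only a lower bound: in general the CP rank may exceed every unfolding rank, so we still need to exhibit 3 rank-1 terms summing to T.)
Upper bound: T is a sum of 3 rank-1 terms, T = (0, 1, 0) ⊗ (2, 0, 1) ⊗ (0, -2, 0) + (0, 2, -1) ⊗ (1, 1, 0) ⊗ (0, -1, -1) + (2, 0, -1) ⊗ (2, 1, 0) ⊗ (-2, 1, 0) (written with every a and b primitive with positive leading entry and the scale carried by c; CP decompositions are not unique, and this one is verified by expanding entrywise), so rank(T) ≤ 3.
These bounds meet, so rank(T) = 3.

3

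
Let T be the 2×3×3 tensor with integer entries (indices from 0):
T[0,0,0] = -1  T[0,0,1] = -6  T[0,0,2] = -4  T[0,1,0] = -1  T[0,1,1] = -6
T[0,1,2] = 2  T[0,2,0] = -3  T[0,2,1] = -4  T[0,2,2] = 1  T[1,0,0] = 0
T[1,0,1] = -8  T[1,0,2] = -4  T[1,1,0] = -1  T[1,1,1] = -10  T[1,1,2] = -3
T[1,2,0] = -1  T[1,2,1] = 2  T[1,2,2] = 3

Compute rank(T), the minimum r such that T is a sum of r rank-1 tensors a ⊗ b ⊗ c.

Lower bound: in the mode-3 unfolding of T (rows indexed by k, columns by (i,j)) the 3×3 minor on rows k ∈ {0, 1, 2}, columns (i,j) ∈ {(0,0), (0,1), (0,2)} is det [[-1, -1, -3], [-6, -6, -4], [-4, 2, 1]] = 84 ≠ 0, so that unfolding has rank ≥ 3 and hence rank(T) ≥ 3 (CP rank is at least every unfolding rank, though it can be larger).
Upper bound: T is a sum of 3 rank-1 terms, T = [1, 0] ⊗ [1, -1, 1] ⊗ [-1, -2, -2] + [1, 2] ⊗ [2, 2, -1] ⊗ [0, -2, -1] + [2, 1] ⊗ [0, 1, 1] ⊗ [-1, -2, 1] (written with every a and b primitive with positive leading entry and the scale carried by c; CP decompositions are not unique, and this one is verified by expanding entrywise), so rank(T) ≤ 3.
These bounds meet, so rank(T) = 3.

3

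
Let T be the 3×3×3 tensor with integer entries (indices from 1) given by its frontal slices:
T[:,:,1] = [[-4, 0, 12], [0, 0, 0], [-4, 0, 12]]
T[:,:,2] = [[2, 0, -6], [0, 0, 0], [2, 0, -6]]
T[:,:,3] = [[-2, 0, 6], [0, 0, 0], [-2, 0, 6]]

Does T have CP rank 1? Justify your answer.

If T = a ⊗ b ⊗ c then every fibre of T is a multiple of the corresponding factor, so read the factors off the fibres through the nonzero entry T[1,1,1] = -4.
The mode-1 fibre T[:,1,1] = [-4, 0, -4] gives a = [1, 0, 1] (primitive direction); the mode-2 fibre T[1,:,1] = [-4, 0, 12] gives b = [1, 0, -3]; then c[k] = T[1,1,k] / (a[1]·b[1]) = [-4, 2, -2] / 1 = [-4, 2, -2].
Expanding [1, 0, 1] ⊗ [1, 0, -3] ⊗ [-4, 2, -2] reproduces all 27 entries of T, so T = [1, 0, 1] ⊗ [1, 0, -3] ⊗ [-4, 2, -2] and rank(T) ≤ 1.
Equivalently every frontal slice T[:,:,k] is c[k] times the rank-1 matrix [1, 0, 1] ⊗ [1, 0, -3]. So T has rank 1 (it is nonzero).

Yes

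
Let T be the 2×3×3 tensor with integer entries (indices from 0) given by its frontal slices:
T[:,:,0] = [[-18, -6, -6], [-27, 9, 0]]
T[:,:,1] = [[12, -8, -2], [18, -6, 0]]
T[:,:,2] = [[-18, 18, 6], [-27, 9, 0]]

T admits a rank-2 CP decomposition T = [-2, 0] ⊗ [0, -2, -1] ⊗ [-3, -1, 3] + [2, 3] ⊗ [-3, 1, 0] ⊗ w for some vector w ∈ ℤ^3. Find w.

Subtract the known terms from T to get the rank-1 residual R = [2, 3] ⊗ [-3, 1, 0] ⊗ w, so R[i,j,k] = a[i]·b[j]·w[k]. Pick indices with nonzero a[0]·b[0] = (2)·(-3) = -6. Only the fibre through (0,0,·) is needed: R[0,0,:] = T[0,0,:] − Σₗ aₗ[0]bₗ[0]cₗ = [-18, 12, -18] − (-2)·(0)·[-3, -1, 3] = [-18, 12, -18]. Then w[k] = R[0,0,k] / -6 for each k, giving w = [-18, 12, -18] / -6 = [3, -2, 3].

w = [3, -2, 3]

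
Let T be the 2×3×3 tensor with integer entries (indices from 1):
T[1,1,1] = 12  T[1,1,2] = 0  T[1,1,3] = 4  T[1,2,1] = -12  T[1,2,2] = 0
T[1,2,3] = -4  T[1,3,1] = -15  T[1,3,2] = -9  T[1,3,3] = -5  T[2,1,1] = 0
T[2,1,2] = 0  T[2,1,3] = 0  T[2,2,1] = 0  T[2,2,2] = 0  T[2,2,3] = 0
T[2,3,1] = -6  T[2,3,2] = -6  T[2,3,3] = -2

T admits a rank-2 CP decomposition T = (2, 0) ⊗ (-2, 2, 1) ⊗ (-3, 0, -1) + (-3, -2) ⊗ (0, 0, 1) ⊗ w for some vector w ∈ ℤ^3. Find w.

w = (3, 3, 1)

Subtract the known terms from T to get the rank-1 residual R = (-3, -2) ⊗ (0, 0, 1) ⊗ w, so R[i,j,k] = a[i]·b[j]·w[k]. Pick indices with nonzero a[1]·b[3] = (-3)·(1) = -3. Only the fibre through (1,3,·) is needed: R[1,3,:] = T[1,3,:] − Σₗ aₗ[1]bₗ[3]cₗ = [-15, -9, -5] − (2)·(1)·(-3, 0, -1) = [-9, -9, -3]. Then w[k] = R[1,3,k] / -3 for each k, giving w = [-9, -9, -3] / -3 = (3, 3, 1).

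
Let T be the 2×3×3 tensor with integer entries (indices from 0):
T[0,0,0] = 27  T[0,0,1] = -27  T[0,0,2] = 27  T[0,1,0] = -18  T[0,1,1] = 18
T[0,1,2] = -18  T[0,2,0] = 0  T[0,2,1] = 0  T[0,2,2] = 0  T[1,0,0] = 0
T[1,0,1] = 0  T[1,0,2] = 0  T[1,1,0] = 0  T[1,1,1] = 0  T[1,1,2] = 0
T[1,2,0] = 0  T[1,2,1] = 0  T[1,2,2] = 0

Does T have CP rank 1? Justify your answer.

If T = a ⊗ b ⊗ c then every fibre of T is a multiple of the corresponding factor, so read the factors off the fibres through the nonzero entry T[0,0,0] = 27.
The mode-1 fibre T[:,0,0] = [27, 0] gives a = (1, 0) (primitive direction); the mode-2 fibre T[0,:,0] = [27, -18, 0] gives b = (3, -2, 0); then c[k] = T[0,0,k] / (a[0]·b[0]) = [27, -27, 27] / 3 = (9, -9, 9).
Expanding (1, 0) ⊗ (3, -2, 0) ⊗ (9, -9, 9) reproduces all 18 entries of T, so T = (1, 0) ⊗ (3, -2, 0) ⊗ (9, -9, 9) and rank(T) ≤ 1.
Equivalently every frontal slice T[:,:,k] is c[k] times the rank-1 matrix (1, 0) ⊗ (3, -2, 0). So T has rank 1 (it is nonzero).

Yes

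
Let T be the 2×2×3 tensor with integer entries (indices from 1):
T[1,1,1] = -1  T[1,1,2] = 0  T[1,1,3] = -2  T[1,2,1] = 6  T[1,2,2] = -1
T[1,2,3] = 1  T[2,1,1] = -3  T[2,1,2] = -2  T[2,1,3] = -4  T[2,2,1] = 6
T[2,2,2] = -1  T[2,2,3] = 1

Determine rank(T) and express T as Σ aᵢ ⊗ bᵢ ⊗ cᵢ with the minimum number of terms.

Lower bound: in the mode-3 unfolding of T (rows indexed by k, columns by (i,j)) the 3×3 minor on rows k ∈ {1, 2, 3}, columns (i,j) ∈ {(1,1), (1,2), (2,1)} is det [[-1, 6, -3], [0, -1, -2], [-2, 1, -4]] = 24 ≠ 0, so that unfolding has rank ≥ 3 and hence rank(T) ≥ 3 (CP rank is at least every unfolding rank, though it can be larger).
Upper bound: T is a sum of 3 rank-1 terms, T = [1, -1] ⊗ [1, 0] ⊗ [1, 1, 1] + [1, 1] ⊗ [1, -1] ⊗ [-4, 0, -2] + [1, 1] ⊗ [1, 1] ⊗ [2, -1, -1] (one valid choice — decompositions are not unique — normalised so each a, b is primitive with positive first nonzero entry; check it by expanding all entries), so rank(T) ≤ 3.
These bounds meet, so rank(T) = 3.

rank(T) = 3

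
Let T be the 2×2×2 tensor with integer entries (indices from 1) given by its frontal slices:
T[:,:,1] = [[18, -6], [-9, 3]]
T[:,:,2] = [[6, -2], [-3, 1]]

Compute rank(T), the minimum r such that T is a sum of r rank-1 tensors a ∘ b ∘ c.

Lower bound: T ≠ 0 (e.g. T[1,1,1] = 18), so rank(T) ≥ 1.
Upper bound: the mode-1 fibre T[:,1,1] = [18, -9] gives a = [2, -1] (primitive direction); the mode-2 fibre T[1,:,1] = [18, -6] gives b = [3, -1]; then c[k] = T[1,1,k] / (a[1]·b[1]) = [18, 6] / 6 = [3, 1].
Expanding [2, -1] ∘ [3, -1] ∘ [3, 1] reproduces all 8 entries of T, so T = [2, -1] ∘ [3, -1] ∘ [3, 1] and rank(T) ≤ 1.
These bounds meet, so rank(T) = 1.

1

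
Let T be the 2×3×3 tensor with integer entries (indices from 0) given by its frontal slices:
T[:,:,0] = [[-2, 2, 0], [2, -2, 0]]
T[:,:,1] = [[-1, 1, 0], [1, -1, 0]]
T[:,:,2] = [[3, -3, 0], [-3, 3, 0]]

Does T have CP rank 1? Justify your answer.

Yes

If T = a ∘ b ∘ c then every fibre of T is a multiple of the corresponding factor, so read the factors off the fibres through the nonzero entry T[0,0,0] = -2.
The mode-1 fibre T[:,0,0] = [-2, 2] gives a = (1, -1) (primitive direction); the mode-2 fibre T[0,:,0] = [-2, 2, 0] gives b = (1, -1, 0); then c[k] = T[0,0,k] / (a[0]·b[0]) = [-2, -1, 3] / 1 = (-2, -1, 3).
Expanding (1, -1) ∘ (1, -1, 0) ∘ (-2, -1, 3) reproduces all 18 entries of T, so T = (1, -1) ∘ (1, -1, 0) ∘ (-2, -1, 3) and rank(T) ≤ 1.
Equivalently every frontal slice T[:,:,k] is c[k] times the rank-1 matrix (1, -1) ∘ (1, -1, 0). So T has rank 1 (it is nonzero).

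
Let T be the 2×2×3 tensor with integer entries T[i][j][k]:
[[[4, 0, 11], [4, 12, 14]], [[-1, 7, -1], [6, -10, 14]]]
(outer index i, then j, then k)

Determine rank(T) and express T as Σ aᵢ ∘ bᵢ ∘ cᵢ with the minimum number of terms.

Lower bound: the mode-3 unfolding of T (rows indexed by k, columns by (i,j) = (0,0), (0,1), (1,0), (1,1)) is [[4, 4, -1, 6], [0, 12, 7, -10], [11, 14, -1, 14]].
There the 2×2 minor on rows k ∈ {0, 1}, columns (i,j) ∈ {(0,0), (0,1)} is det [[4, 4], [0, 12]] = 48 ≠ 0, so this unfolding has rank ≥ 2; CP rank is at least every unfolding rank, so rank(T) ≥ 2. (Flattening ranks never certify an upper bound on CP rank; for that we must actually write T with 2 rank-1 terms.)
Upper bound — finding two terms. Write S_k = T[:,:,k] for the frontal slices: S₀ = [[4, 4], [-1, 6]], S₁ = [[0, 12], [7, -10]], S₂ = [[11, 14], [-1, 14]].
If T = a₁ ∘ b₁ ∘ c₁ + a₂ ∘ b₂ ∘ c₂ then each S_k = c₁[k]·a₁b₁ᵀ + c₂[k]·a₂b₂ᵀ. S₀ and S₁ are linearly independent, so a₁b₁ᵀ and a₂b₂ᵀ must span the same plane of matrices: they are the rank-1 matrices of the form x·S₀ + y·S₁.
det(x·S₀ + y·S₁) is 28·x² − 56·xy − 84·y² = 28·(x − 3·y)(x + y), vanishing at (x:y) = (3:1) and (1:-1).
M₁ = 3·S₀ + S₁ = [[12, 24], [4, 8]] = 4·[3, 1][1, 2]ᵀ and M₂ = S₀ − S₁ = [[4, -8], [-8, 16]] = 4·[1, -2][1, -2]ᵀ, so take a₁ = [3, 1], b₁ = [1, 2], a₂ = [1, -2], b₂ = [1, -2].
Each slice is an integer combination of E₁ = a₁b₁ᵀ and E₂ = a₂b₂ᵀ: S₀ = E₁ + E₂, S₁ = E₁ − 3·E₂, S₂ = 3·E₁ + 2·E₂; reading off coefficients, c₁ = [1, 1, 3] and c₂ = [1, -3, 2].
Hence T = [3, 1] ∘ [1, 2] ∘ [1, 1, 3] + [1, -2] ∘ [1, -2] ∘ [1, -3, 2], so rank(T) ≤ 2.
These bounds meet, so rank(T) = 2.

rank(T) = 2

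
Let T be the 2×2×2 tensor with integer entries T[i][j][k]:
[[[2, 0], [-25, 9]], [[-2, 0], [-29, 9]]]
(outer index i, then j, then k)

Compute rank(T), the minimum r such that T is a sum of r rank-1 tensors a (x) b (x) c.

2

Lower bound: the mode-3 unfolding of T (rows indexed by k, columns by (i,j) = (0,0), (0,1), (1,0), (1,1)) is [[2, -25, -2, -29], [0, 9, 0, 9]].
There the 2×2 minor on rows k ∈ {0, 1}, columns (i,j) ∈ {(0,0), (0,1)} is det [[2, -25], [0, 9]] = 18 ≠ 0, so this unfolding has rank ≥ 2; CP rank is at least every unfolding rank, so rank(T) ≥ 2. (Unfolding ranks only ever bound the CP rank from below — rank(T) can be strictly larger than all of them — so the matching upper bound has to come from an explicit 2-term decomposition.)
Upper bound — finding two terms. Write S_k = T[:,:,k] for the frontal slices: S₀ = [[2, -25], [-2, -29]], S₁ = [[0, 9], [0, 9]].
If T = a₁ (x) b₁ (x) c₁ + a₂ (x) b₂ (x) c₂ then each S_k = c₁[k]·a₁b₁ᵀ + c₂[k]·a₂b₂ᵀ. S₀ and S₁ are linearly independent, so a₁b₁ᵀ and a₂b₂ᵀ must span the same plane of matrices: they are the rank-1 matrices of the form x·S₀ + y·S₁.
det(x·S₀ + y·S₁) is −108·x² + 36·xy = (-36)·(3·x − y)(x), vanishing at (x:y) = (1:3) and (0:1).
M₁ = S₀ + 3·S₁ = [[2, 2], [-2, -2]] = 2·[1, -1][1, 1]ᵀ and M₂ = S₁ = [[0, 9], [0, 9]] = 9·[1, 1][0, 1]ᵀ, so take a₁ = [1, -1], b₁ = [1, 1], a₂ = [1, 1], b₂ = [0, 1].
Each slice is an integer combination of E₁ = a₁b₁ᵀ and E₂ = a₂b₂ᵀ: S₀ = 2·E₁ − 27·E₂, S₁ = 9·E₂; reading off coefficients, c₁ = [2, 0] and c₂ = [-27, 9].
Hence T = [1, -1] (x) [1, 1] (x) [2, 0] + [1, 1] (x) [0, 1] (x) [-27, 9], so rank(T) ≤ 2.
These bounds meet, so rank(T) = 2.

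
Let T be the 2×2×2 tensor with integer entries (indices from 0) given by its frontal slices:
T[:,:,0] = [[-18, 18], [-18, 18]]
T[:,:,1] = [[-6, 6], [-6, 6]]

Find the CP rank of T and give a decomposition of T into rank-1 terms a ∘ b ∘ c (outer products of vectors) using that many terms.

Lower bound: T ≠ 0 (e.g. T[0,0,0] = -18), so rank(T) ≥ 1.
Upper bound: if T = a ∘ b ∘ c then every fibre of T is a multiple of the corresponding factor, so read the factors off the fibres through the nonzero entry T[0,0,0] = -18.
The mode-1 fibre T[:,0,0] = [-18, -18] gives a = [1, 1] (primitive direction); the mode-2 fibre T[0,:,0] = [-18, 18] gives b = [1, -1]; then c[k] = T[0,0,k] / (a[0]·b[0]) = [-18, -6] / 1 = [-18, -6].
Expanding [1, 1] ∘ [1, -1] ∘ [-18, -6] reproduces all 8 entries of T, so T = [1, 1] ∘ [1, -1] ∘ [-18, -6] and rank(T) ≤ 1.
These bounds meet, so rank(T) = 1.
Check entry T[1,0,1] = -6: (1)·(1)·(-6) = -6.

rank(T) = 1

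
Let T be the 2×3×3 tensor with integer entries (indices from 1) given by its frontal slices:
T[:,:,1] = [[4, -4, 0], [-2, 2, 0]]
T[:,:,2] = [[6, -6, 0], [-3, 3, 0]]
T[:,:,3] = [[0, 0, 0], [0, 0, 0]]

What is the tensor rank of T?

1

Lower bound: T ≠ 0 (e.g. T[1,1,1] = 4), so rank(T) ≥ 1.
Upper bound: if T = a ∘ b ∘ c then every fibre of T is a multiple of the corresponding factor, so read the factors off the fibres through the nonzero entry T[1,1,1] = 4.
The mode-1 fibre T[:,1,1] = [4, -2] gives a = [2, -1] (primitive direction); the mode-2 fibre T[1,:,1] = [4, -4, 0] gives b = [1, -1, 0]; then c[k] = T[1,1,k] / (a[1]·b[1]) = [4, 6, 0] / 2 = [2, 3, 0].
Expanding [2, -1] ∘ [1, -1, 0] ∘ [2, 3, 0] reproduces all 18 entries of T, so T = [2, -1] ∘ [1, -1, 0] ∘ [2, 3, 0] and rank(T) ≤ 1.
These bounds meet, so rank(T) = 1.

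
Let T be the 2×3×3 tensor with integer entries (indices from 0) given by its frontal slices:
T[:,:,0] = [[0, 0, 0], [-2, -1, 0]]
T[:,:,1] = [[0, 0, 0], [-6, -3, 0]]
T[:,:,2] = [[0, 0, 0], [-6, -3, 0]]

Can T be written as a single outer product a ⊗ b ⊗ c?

Yes

If T = a ⊗ b ⊗ c then every fibre of T is a multiple of the corresponding factor, so read the factors off the fibres through the nonzero entry T[1,0,0] = -2.
The mode-1 fibre T[:,0,0] = [0, -2] gives a = [0, 1] (primitive direction); the mode-2 fibre T[1,:,0] = [-2, -1, 0] gives b = [2, 1, 0]; then c[k] = T[1,0,k] / (a[1]·b[0]) = [-2, -6, -6] / 2 = [-1, -3, -3].
Expanding [0, 1] ⊗ [2, 1, 0] ⊗ [-1, -3, -3] reproduces all 18 entries of T, so T = [0, 1] ⊗ [2, 1, 0] ⊗ [-1, -3, -3] and rank(T) ≤ 1.
Equivalently every frontal slice T[:,:,k] is c[k] times the rank-1 matrix [0, 1] ⊗ [2, 1, 0]. So T has rank 1 (it is nonzero).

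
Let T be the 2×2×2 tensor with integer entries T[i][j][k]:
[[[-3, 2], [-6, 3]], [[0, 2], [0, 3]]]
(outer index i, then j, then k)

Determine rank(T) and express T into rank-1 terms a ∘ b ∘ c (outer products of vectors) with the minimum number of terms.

rank(T) = 2

Lower bound: the mode-2 unfolding of T (rows indexed by j, columns by (i,k) = (0,0), (0,1), (1,0), (1,1)) is [[-3, 2, 0, 2], [-6, 3, 0, 3]].
There the 2×2 minor on rows j ∈ {0, 1}, columns (i,k) ∈ {(0,0), (0,1)} is det [[-3, 2], [-6, 3]] = 3 ≠ 0, so this unfolding has rank ≥ 2; CP rank is at least every unfolding rank, so rank(T) ≥ 2. (Unfolding ranks only ever bound the CP rank from below — rank(T) can be strictly larger than all of them — so the matching upper bound has to come from an explicit 2-term decomposition.)
Upper bound — finding two terms. Write S_k = T[:,:,k] for the frontal slices: S₀ = [[-3, -6], [0, 0]], S₁ = [[2, 3], [2, 3]].
If T = a₁ ∘ b₁ ∘ c₁ + a₂ ∘ b₂ ∘ c₂ then each S_k = c₁[k]·a₁b₁ᵀ + c₂[k]·a₂b₂ᵀ. S₀ and S₁ are linearly independent, so a₁b₁ᵀ and a₂b₂ᵀ must span the same plane of matrices: they are the rank-1 matrices of the form x·S₀ + y·S₁.
det(x·S₀ + y·S₁) is 3·xy = 3·(y)(x), vanishing at (x:y) = (1:0) and (0:1).
M₁ = S₀ = [[-3, -6], [0, 0]] = (-3)·[1, 0][1, 2]ᵀ and M₂ = S₁ = [[2, 3], [2, 3]] = [1, 1][2, 3]ᵀ, so take a₁ = [1, 0], b₁ = [1, 2], a₂ = [1, 1], b₂ = [2, 3].
Each slice is an integer combination of E₁ = a₁b₁ᵀ and E₂ = a₂b₂ᵀ: S₀ = −3·E₁, S₁ = E₂; reading off coefficients, c₁ = [-3, 0] and c₂ = [0, 1].
Hence T = [1, 0] ∘ [1, 2] ∘ [-3, 0] + [1, 1] ∘ [2, 3] ∘ [0, 1], so rank(T) ≤ 2.
These bounds meet, so rank(T) = 2.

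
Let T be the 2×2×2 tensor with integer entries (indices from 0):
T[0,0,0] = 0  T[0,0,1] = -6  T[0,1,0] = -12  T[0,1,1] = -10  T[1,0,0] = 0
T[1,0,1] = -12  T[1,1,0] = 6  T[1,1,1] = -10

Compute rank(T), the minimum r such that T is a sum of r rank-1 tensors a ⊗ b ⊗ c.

Lower bound: in the mode-1 unfolding of T (rows indexed by i, columns by (j,k)) the 2×2 minor on rows i ∈ {0, 1}, columns (j,k) ∈ {(0,1), (1,0)} is det [[-6, -12], [-12, 6]] = -180 ≠ 0, so that unfolding has rank ≥ 2 and hence rank(T) ≥ 2 (CP rank is at least every unfolding rank, though it can be larger).
Upper bound: with S_k = T[:,:,k], the two rank-1 terms a₁b₁ᵀ, a₂b₂ᵀ are the rank-1 members of the pencil x·S₀ + y·S₁.
det(x·S₀ + y·S₁) is −180·xy − 60·y² = (-60)·(y)(3·x + y), vanishing at (x:y) = (1:0) and (1:-3).
M₁ = S₀ = [[0, -12], [0, 6]] = (-6)·[2, -1][0, 1]ᵀ and M₂ = S₀ − 3·S₁ = [[18, 18], [36, 36]] = 18·[1, 2][1, 1]ᵀ, so take a₁ = [2, -1], b₁ = [0, 1], a₂ = [1, 2], b₂ = [1, 1].
Each slice is an integer combination of E₁ = a₁b₁ᵀ and E₂ = a₂b₂ᵀ: S₀ = −6·E₁, S₁ = −2·E₁ − 6·E₂; reading off coefficients, c₁ = [-6, -2] and c₂ = [0, -6].
Hence T = [2, -1] ⊗ [0, 1] ⊗ [-6, -2] + [1, 2] ⊗ [1, 1] ⊗ [0, -6], so rank(T) ≤ 2.
These bounds meet, so rank(T) = 2.

2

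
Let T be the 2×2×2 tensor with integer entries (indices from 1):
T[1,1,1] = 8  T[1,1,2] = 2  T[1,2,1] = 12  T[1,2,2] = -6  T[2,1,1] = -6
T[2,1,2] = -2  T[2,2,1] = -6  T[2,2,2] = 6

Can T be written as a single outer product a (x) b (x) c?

No

The mode-1 unfolding of T (rows indexed by i, columns by (j,k) = (1,1), (1,2), (2,1), (2,2)) is [[8, 2, 12, -6], [-6, -2, -6, 6]].
There the 2×2 minor on rows i ∈ {1, 2}, columns (j,k) ∈ {(1,1), (1,2)} is det [[8, 2], [-6, -2]] = -4 ≠ 0, so this unfolding has rank ≥ 2; CP rank is at least every unfolding rank, so rank(T) ≥ 2.
In particular rank(T) ≥ 2 > 1, so T is not rank-1.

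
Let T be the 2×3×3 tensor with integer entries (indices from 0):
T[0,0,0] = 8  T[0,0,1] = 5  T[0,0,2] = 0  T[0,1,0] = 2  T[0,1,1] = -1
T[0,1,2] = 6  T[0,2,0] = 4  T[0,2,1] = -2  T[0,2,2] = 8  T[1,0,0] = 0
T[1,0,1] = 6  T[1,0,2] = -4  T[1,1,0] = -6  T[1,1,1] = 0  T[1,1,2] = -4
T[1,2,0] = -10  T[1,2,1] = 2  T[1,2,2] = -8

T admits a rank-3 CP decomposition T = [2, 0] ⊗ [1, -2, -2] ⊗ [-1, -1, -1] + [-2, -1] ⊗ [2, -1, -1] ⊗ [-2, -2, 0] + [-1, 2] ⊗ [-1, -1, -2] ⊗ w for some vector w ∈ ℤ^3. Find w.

w = [2, -1, 2]

Subtract the known terms from T to get the rank-1 residual R = [-1, 2] ⊗ [-1, -1, -2] ⊗ w, so R[i,j,k] = a[i]·b[j]·w[k]. Pick indices with nonzero a[0]·b[0] = (-1)·(-1) = 1. Only the fibre through (0,0,·) is needed: R[0,0,:] = T[0,0,:] − Σₗ aₗ[0]bₗ[0]cₗ = [8, 5, 0] − (2)·(1)·[-1, -1, -1] − (-2)·(2)·[-2, -2, 0] = [2, -1, 2]. Then w[k] = R[0,0,k] / 1 for each k, giving w = [2, -1, 2] / 1 = [2, -1, 2].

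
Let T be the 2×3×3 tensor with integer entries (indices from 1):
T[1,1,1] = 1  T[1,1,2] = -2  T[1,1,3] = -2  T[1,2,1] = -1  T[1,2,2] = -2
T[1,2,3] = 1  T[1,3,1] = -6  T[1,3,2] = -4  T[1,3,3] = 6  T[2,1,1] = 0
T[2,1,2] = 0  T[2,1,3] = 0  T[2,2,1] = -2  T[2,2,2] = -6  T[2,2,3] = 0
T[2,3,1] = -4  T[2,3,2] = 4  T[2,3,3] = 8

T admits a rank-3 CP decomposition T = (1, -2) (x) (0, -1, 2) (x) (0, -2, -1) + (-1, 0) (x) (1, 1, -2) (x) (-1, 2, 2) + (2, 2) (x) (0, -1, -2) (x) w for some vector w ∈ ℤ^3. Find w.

Subtract the known terms from T to get the rank-1 residual R = (2, 2) (x) (0, -1, -2) (x) w, so R[i,j,k] = a[i]·b[j]·w[k]. Pick indices with nonzero a[1]·b[2] = (2)·(-1) = -2. Only the fibre through (1,2,·) is needed: R[1,2,:] = T[1,2,:] − Σₗ aₗ[1]bₗ[2]cₗ = [-1, -2, 1] − (1)·(-1)·(0, -2, -1) − (-1)·(1)·(-1, 2, 2) = [-2, -2, 2]. Then w[k] = R[1,2,k] / -2 for each k, giving w = [-2, -2, 2] / -2 = (1, 1, -1).

w = (1, 1, -1)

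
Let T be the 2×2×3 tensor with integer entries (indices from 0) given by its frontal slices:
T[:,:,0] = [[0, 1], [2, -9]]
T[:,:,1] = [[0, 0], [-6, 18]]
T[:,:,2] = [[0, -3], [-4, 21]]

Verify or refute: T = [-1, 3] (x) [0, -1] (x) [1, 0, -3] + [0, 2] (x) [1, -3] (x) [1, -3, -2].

Yes

Reconstruct entrywise from the claimed factors. For example, T[0,1,0] = 1 and Σₗ aₗ[0]bₗ[1]cₗ[0] = (-1)·(-1)·(1) + (0)·(-3)·(1) = 1; checking all 12 entries, every one matches. The claim holds.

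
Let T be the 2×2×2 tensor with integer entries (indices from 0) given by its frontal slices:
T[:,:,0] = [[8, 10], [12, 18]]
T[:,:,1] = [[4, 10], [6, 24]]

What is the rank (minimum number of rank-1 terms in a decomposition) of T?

Lower bound: the mode-1 unfolding of T (rows indexed by i, columns by (j,k) = (0,0), (0,1), (1,0), (1,1)) is [[8, 4, 10, 10], [12, 6, 18, 24]].
There the 2×2 minor on rows i ∈ {0, 1}, columns (j,k) ∈ {(0,0), (1,0)} is det [[8, 10], [12, 18]] = 24 ≠ 0, so this unfolding has rank ≥ 2; CP rank is at least every unfolding rank, so rank(T) ≥ 2. (Flattening ranks never certify an upper bound on CP rank; for that we must actually write T with 2 rank-1 terms.)
Upper bound — finding two terms. Write S_k = T[:,:,k] for the frontal slices: S₀ = [[8, 10], [12, 18]], S₁ = [[4, 10], [6, 24]].
If T = a₁ ⊗ b₁ ⊗ c₁ + a₂ ⊗ b₂ ⊗ c₂ then each S_k = c₁[k]·a₁b₁ᵀ + c₂[k]·a₂b₂ᵀ. S₀ and S₁ are linearly independent, so a₁b₁ᵀ and a₂b₂ᵀ must span the same plane of matrices: they are the rank-1 matrices of the form x·S₀ + y·S₁.
det(x·S₀ + y·S₁) is 24·x² + 84·xy + 36·y² = 12·(x + 3·y)(2·x + y), vanishing at (x:y) = (3:-1) and (1:-2).
M₁ = 3·S₀ − S₁ = [[20, 20], [30, 30]] = 10·(2, 3)(1, 1)ᵀ and M₂ = S₀ − 2·S₁ = [[0, -10], [0, -30]] = (-10)·(1, 3)(0, 1)ᵀ, so take a₁ = (2, 3), b₁ = (1, 1), a₂ = (1, 3), b₂ = (0, 1).
Each slice is an integer combination of E₁ = a₁b₁ᵀ and E₂ = a₂b₂ᵀ: S₀ = 4·E₁ + 2·E₂, S₁ = 2·E₁ + 6·E₂; reading off coefficients, c₁ = (4, 2) and c₂ = (2, 6).
Hence T = (2, 3) ⊗ (1, 1) ⊗ (4, 2) + (1, 3) ⊗ (0, 1) ⊗ (2, 6), so rank(T) ≤ 2.
These bounds meet, so rank(T) = 2.

2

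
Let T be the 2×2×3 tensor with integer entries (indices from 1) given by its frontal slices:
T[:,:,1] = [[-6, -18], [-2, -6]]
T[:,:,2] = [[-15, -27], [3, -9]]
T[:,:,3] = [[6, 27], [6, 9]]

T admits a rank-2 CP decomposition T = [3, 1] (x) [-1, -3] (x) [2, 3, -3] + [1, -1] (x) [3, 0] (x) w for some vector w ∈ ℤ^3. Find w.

w = [0, -2, -1]

Subtract the known terms from T to get the rank-1 residual R = [1, -1] (x) [3, 0] (x) w, so R[i,j,k] = a[i]·b[j]·w[k]. Pick indices with nonzero a[1]·b[1] = (1)·(3) = 3. Only the fibre through (1,1,·) is needed: R[1,1,:] = T[1,1,:] − Σₗ aₗ[1]bₗ[1]cₗ = [-6, -15, 6] − (3)·(-1)·[2, 3, -3] = [0, -6, -3]. Then w[k] = R[1,1,k] / 3 for each k, giving w = [0, -6, -3] / 3 = [0, -2, -1].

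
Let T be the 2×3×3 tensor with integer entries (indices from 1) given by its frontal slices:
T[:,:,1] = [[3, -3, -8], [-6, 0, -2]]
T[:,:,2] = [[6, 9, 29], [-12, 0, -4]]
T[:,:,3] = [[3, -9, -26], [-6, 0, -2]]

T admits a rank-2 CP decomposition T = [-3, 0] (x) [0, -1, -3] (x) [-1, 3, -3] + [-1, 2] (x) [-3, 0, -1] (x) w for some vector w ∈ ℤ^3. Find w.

w = [1, 2, 1]

Subtract the known terms from T to get the rank-1 residual R = [-1, 2] (x) [-3, 0, -1] (x) w, so R[i,j,k] = a[i]·b[j]·w[k]. Pick indices with nonzero a[1]·b[1] = (-1)·(-3) = 3. Only the fibre through (1,1,·) is needed: R[1,1,:] = T[1,1,:] − Σₗ aₗ[1]bₗ[1]cₗ = [3, 6, 3] − (-3)·(0)·[-1, 3, -3] = [3, 6, 3]. Then w[k] = R[1,1,k] / 3 for each k, giving w = [3, 6, 3] / 3 = [1, 2, 1].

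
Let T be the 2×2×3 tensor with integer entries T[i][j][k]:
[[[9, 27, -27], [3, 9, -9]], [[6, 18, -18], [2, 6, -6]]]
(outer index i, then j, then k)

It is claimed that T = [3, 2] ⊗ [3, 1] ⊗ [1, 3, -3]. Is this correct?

Reconstruct entrywise from the claimed factors. For example, T[0,1,1] = 9 and Σₗ aₗ[0]bₗ[1]cₗ[1] = (3)·(1)·(3) = 9; checking all 12 entries, every one matches. The claim holds.

Yes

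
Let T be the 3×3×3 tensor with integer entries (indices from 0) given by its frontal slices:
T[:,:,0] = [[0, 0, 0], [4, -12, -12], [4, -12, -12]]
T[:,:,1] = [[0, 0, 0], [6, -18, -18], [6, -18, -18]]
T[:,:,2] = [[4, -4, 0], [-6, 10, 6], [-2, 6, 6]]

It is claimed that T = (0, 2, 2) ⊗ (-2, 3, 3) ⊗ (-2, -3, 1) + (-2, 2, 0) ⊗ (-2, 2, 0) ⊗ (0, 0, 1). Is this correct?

No

Reconstruct entry (1,0,0) from the claimed factors: Σₗ aₗ[1]bₗ[0]cₗ[0] = (2)·(-2)·(-2) + (2)·(-2)·(0) = 8, but T[1,0,0] = 4. The claim is false.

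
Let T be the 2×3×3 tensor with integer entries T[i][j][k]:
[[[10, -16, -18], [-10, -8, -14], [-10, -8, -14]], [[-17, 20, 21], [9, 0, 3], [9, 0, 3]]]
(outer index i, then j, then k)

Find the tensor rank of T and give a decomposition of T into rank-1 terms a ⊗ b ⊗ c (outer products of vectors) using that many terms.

rank(T) = 2

Lower bound: the mode-3 unfolding of T (rows indexed by k, columns by (i,j) = (0,0), (0,1), (0,2), (1,0), (1,1), (1,2)) is [[10, -10, -10, -17, 9, 9], [-16, -8, -8, 20, 0, 0], [-18, -14, -14, 21, 3, 3]].
There the 2×2 minor on rows k ∈ {0, 1}, columns (i,j) ∈ {(0,0), (0,1)} is det [[10, -10], [-16, -8]] = -240 ≠ 0, so this unfolding has rank ≥ 2; CP rank is at least every unfolding rank, so rank(T) ≥ 2. (Flattening ranks never certify an upper bound on CP rank; for that we must actually write T with 2 rank-1 terms.)
Upper bound — finding two terms. Write S_k = T[:,:,k] for the frontal slices: S₀ = [[10, -10, -10], [-17, 9, 9]], S₁ = [[-16, -8, -8], [20, 0, 0]], S₂ = [[-18, -14, -14], [21, 3, 3]].
If T = a₁ ⊗ b₁ ⊗ c₁ + a₂ ⊗ b₂ ⊗ c₂ then each S_k = c₁[k]·a₁b₁ᵀ + c₂[k]·a₂b₂ᵀ. S₀ and S₁ are linearly independent, so a₁b₁ᵀ and a₂b₂ᵀ must span the same plane of matrices: they are the rank-1 matrices of the form x·S₀ + y·S₁.
The 2×2 minor of x·S₀ + y·S₁ on rows {0,1}, columns {0,1} is −80·x² − 80·xy + 160·y² = (-80)·(x + 2·y)(x − y), vanishing at (x:y) = (2:-1) and (1:1).
M₁ = 2·S₀ − S₁ = [[36, -12, -12], [-54, 18, 18]] = 6·(2, -3)(3, -1, -1)ᵀ and M₂ = S₀ + S₁ = [[-6, -18, -18], [3, 9, 9]] = (-3)·(2, -1)(1, 3, 3)ᵀ, so take a₁ = (2, -3), b₁ = (3, -1, -1), a₂ = (2, -1), b₂ = (1, 3, 3).
Each slice is an integer combination of E₁ = a₁b₁ᵀ and E₂ = a₂b₂ᵀ: S₀ = 2·E₁ − E₂, S₁ = −2·E₁ − 2·E₂, S₂ = −2·E₁ − 3·E₂; reading off coefficients, c₁ = (2, -2, -2) and c₂ = (-1, -2, -3).
Hence T = (2, -3) ⊗ (3, -1, -1) ⊗ (2, -2, -2) + (2, -1) ⊗ (1, 3, 3) ⊗ (-1, -2, -3), so rank(T) ≤ 2.
These bounds meet, so rank(T) = 2.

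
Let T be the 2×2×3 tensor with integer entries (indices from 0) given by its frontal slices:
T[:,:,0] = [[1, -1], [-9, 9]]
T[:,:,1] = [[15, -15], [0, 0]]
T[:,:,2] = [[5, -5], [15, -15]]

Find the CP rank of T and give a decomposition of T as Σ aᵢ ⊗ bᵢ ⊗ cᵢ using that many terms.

rank(T) = 2

Lower bound: the mode-3 unfolding of T (rows indexed by k, columns by (i,j) = (0,0), (0,1), (1,0), (1,1)) is [[1, -1, -9, 9], [15, -15, 0, 0], [5, -5, 15, -15]].
There the 2×2 minor on rows k ∈ {0, 1}, columns (i,j) ∈ {(0,0), (1,0)} is det [[1, -9], [15, 0]] = 135 ≠ 0, so this unfolding has rank ≥ 2; CP rank is at least every unfolding rank, so rank(T) ≥ 2. (This is only a lower bound: in general the CP rank may exceed every unfolding rank, so we still need to exhibit 2 rank-1 terms summing to T.)
Upper bound — finding two terms. Every mode-2 slice of T is a multiple of one matrix: T[:,j,:] = b[j]·M with b = [1, -1] and M = [[1, 15, 5], [-9, 0, 15]] (rows indexed by i, columns by k). So it suffices to write M as a sum of two rank-1 matrices.
Splitting M by its rows (i = 0, 1), M = [1, 0][1, 15, 5]ᵀ + [0, 1][-9, 0, 15]ᵀ.
Hence T = [1, 0] ⊗ [1, -1] ⊗ [1, 15, 5] + [0, 1] ⊗ [1, -1] ⊗ [-9, 0, 15], so rank(T) ≤ 2.
These bounds meet, so rank(T) = 2.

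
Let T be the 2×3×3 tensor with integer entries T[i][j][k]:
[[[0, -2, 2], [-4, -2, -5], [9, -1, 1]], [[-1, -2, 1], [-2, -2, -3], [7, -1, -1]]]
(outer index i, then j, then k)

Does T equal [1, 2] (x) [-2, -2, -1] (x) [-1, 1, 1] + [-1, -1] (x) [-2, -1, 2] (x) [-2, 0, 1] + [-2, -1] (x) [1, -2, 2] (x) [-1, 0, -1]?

No

Reconstruct entry (1,0,0) from the claimed factors: Σₗ aₗ[1]bₗ[0]cₗ[0] = (2)·(-2)·(-1) + (-1)·(-2)·(-2) + (-1)·(1)·(-1) = 1, but T[1,0,0] = -1. The claim is false.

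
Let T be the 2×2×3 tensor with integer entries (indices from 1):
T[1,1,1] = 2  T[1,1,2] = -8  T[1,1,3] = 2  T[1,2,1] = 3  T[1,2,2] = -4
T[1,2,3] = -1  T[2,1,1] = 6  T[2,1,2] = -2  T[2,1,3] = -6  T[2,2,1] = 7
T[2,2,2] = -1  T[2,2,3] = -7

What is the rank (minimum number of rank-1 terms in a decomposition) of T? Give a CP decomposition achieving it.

rank(T) = 3

Lower bound: the mode-3 unfolding of T (rows indexed by k, columns by (i,j) = (1,1), (1,2), (2,1), (2,2)) is [[2, 3, 6, 7], [-8, -4, -2, -1], [2, -1, -6, -7]].
There the 3×3 minor on rows k ∈ {1, 2, 3}, columns (i,j) ∈ {(1,1), (1,2), (2,1)} is det [[2, 3, 6], [-8, -4, -2], [2, -1, -6]] = -16 ≠ 0, so this unfolding has rank ≥ 3; CP rank is at least every unfolding rank, so rank(T) ≥ 3. (Flattening ranks never certify an upper bound on CP rank; for that we must actually write T with 3 rank-1 terms.)
Upper bound: T is a sum of 3 rank-1 terms, T = [1, 0] ⊗ [2, 1] ⊗ [1, -2, 1] + [1, 2] ⊗ [1, 1] ⊗ [4, 0, -4] + [2, 1] ⊗ [2, 1] ⊗ [-1, -1, 1] (written with every a and b primitive with positive leading entry and the scale carried by c; CP decompositions are not unique, and this one is verified by expanding entrywise), so rank(T) ≤ 3.
These bounds meet, so rank(T) = 3.
Check entry T[2,1,1] = 6: (0)·(2)·(1) + (2)·(1)·(4) + (1)·(2)·(-1) = 6.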